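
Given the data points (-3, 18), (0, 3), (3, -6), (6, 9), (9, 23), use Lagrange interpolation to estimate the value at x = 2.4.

Lagrange interpolation formula:
P(x) = Σ yᵢ × Lᵢ(x)
where Lᵢ(x) = Π_{j≠i} (x - xⱼ)/(xᵢ - xⱼ)

L_0(2.4) = (2.4 - 0)/(-3 - 0) × (2.4 - 3)/(-3 - 3) × (2.4 - 6)/(-3 - 6) × (2.4 - 9)/(-3 - 9) = -0.017600
L_1(2.4) = (2.4 - (-3))/(0 - (-3)) × (2.4 - 3)/(0 - 3) × (2.4 - 6)/(0 - 6) × (2.4 - 9)/(0 - 9) = 0.158400
L_2(2.4) = (2.4 - (-3))/(3 - (-3)) × (2.4 - 0)/(3 - 0) × (2.4 - 6)/(3 - 6) × (2.4 - 9)/(3 - 9) = 0.950400
L_3(2.4) = (2.4 - (-3))/(6 - (-3)) × (2.4 - 0)/(6 - 0) × (2.4 - 3)/(6 - 3) × (2.4 - 9)/(6 - 9) = -0.105600
L_4(2.4) = (2.4 - (-3))/(9 - (-3)) × (2.4 - 0)/(9 - 0) × (2.4 - 3)/(9 - 3) × (2.4 - 6)/(9 - 6) = 0.014400

P(2.4) = 18×L_0(2.4) + 3×L_1(2.4) + (-6)×L_2(2.4) + 9×L_3(2.4) + 23×L_4(2.4)
P(2.4) = -6.163200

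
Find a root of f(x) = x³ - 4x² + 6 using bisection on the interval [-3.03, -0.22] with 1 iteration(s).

f(x) = x³ - 4x² + 6
Initial interval: [-3.03, -0.22]

Iteration 1:
  c_1 = (-3.030000 + (-0.220000))/2 = -1.625000
  f(c_1) = f(-1.625000) = -8.853516
  f(a) × f(c) ≥ 0, new interval: [-1.625000, -0.220000]

After 1 iteration(s), the approximation is c_1 = -1.625000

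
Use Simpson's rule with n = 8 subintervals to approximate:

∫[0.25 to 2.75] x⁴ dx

f(x) = x⁴
a = 0.25, b = 2.75, n = 8
h = (b - a)/n = 0.312500

Simpson's rule: (h/3)[f(x₀) + 4f(x₁) + 2f(x₂) + ... + f(xₙ)]

x_0 = 0.2500, f(x_0) = 0.003906, coefficient = 1
x_1 = 0.5625, f(x_1) = 0.100113, coefficient = 4
x_2 = 0.8750, f(x_2) = 0.586182, coefficient = 2
x_3 = 1.1875, f(x_3) = 1.988541, coefficient = 4
x_4 = 1.5000, f(x_4) = 5.062500, coefficient = 2
x_5 = 1.8125, f(x_5) = 10.792252, coefficient = 4
x_6 = 2.1250, f(x_6) = 20.390869, coefficient = 2
x_7 = 2.4375, f(x_7) = 35.300308, coefficient = 4
x_8 = 2.7500, f(x_8) = 57.191406, coefficient = 1

I ≈ (0.312500/3) × 301.999268 = 31.458257
Exact value: 31.455078
Error: 0.003179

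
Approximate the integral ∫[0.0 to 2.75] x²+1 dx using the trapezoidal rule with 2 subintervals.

f(x) = x²+1
a = 0.0, b = 2.75, n = 2
h = (b - a)/n = 1.375000

Trapezoidal rule: (h/2)[f(x₀) + 2f(x₁) + 2f(x₂) + ... + f(xₙ)]

x_0 = 0.0000, f(x_0) = 1.000000, coefficient = 1
x_1 = 1.3750, f(x_1) = 2.890625, coefficient = 2
x_2 = 2.7500, f(x_2) = 8.562500, coefficient = 1

I ≈ (1.375000/2) × 15.343750 = 10.548828
Exact value: 9.682292
Error: 0.866536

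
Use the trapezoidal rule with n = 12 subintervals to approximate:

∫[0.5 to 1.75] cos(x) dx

f(x) = cos(x)
a = 0.5, b = 1.75, n = 12
h = (b - a)/n = 0.104167

Trapezoidal rule: (h/2)[f(x₀) + 2f(x₁) + 2f(x₂) + ... + f(xₙ)]

x_0 = 0.5000, f(x_0) = 0.877583, coefficient = 1
x_1 = 0.6042, f(x_1) = 0.822976, coefficient = 2
x_2 = 0.7083, f(x_2) = 0.759447, coefficient = 2
x_3 = 0.8125, f(x_3) = 0.687686, coefficient = 2
x_4 = 0.9167, f(x_4) = 0.608469, coefficient = 2
x_5 = 1.0208, f(x_5) = 0.522656, coefficient = 2
x_6 = 1.1250, f(x_6) = 0.431177, coefficient = 2
x_7 = 1.2292, f(x_7) = 0.335023, coefficient = 2
x_8 = 1.3333, f(x_8) = 0.235238, coefficient = 2
x_9 = 1.4375, f(x_9) = 0.132902, coefficient = 2
x_10 = 1.5417, f(x_10) = 0.029126, coefficient = 2
x_11 = 1.6458, f(x_11) = -0.074967, coefficient = 2
x_12 = 1.7500, f(x_12) = -0.178246, coefficient = 1

I ≈ (0.104167/2) × 9.678799 = 0.504104
Exact value: 0.504560
Error: 0.000456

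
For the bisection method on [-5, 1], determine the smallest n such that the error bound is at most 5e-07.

We need (b-a)/2^n ≤ 5e-07
(1 - (-5))/2^n ≤ 5e-07
6/2^n ≤ 5e-07
2^n ≥ 12000000
n ≥ log₂(12000000) = 23.52
n ≥ 24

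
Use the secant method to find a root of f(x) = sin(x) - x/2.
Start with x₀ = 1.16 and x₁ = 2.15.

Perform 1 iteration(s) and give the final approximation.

f(x) = sin(x) - x/2
x₀ = 1.16, x₁ = 2.15

Secant formula: x_{n+1} = x_n - f(x_n)(x_n - x_{n-1})/(f(x_n) - f(x_{n-1}))

Iteration 1:
  f(1.160000) = 0.336803
  f(2.150000) = -0.238101
  x_2 = 2.150000 - (-0.238101)×(2.150000 - 1.160000)/(-0.238101 - 0.336803)
       = 1.739984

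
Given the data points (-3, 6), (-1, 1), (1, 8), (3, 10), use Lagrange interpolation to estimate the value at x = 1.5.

Lagrange interpolation formula:
P(x) = Σ yᵢ × Lᵢ(x)
where Lᵢ(x) = Π_{j≠i} (x - xⱼ)/(xᵢ - xⱼ)

L_0(1.5) = (1.5 - (-1))/(-3 - (-1)) × (1.5 - 1)/(-3 - 1) × (1.5 - 3)/(-3 - 3) = 0.039062
L_1(1.5) = (1.5 - (-3))/(-1 - (-3)) × (1.5 - 1)/(-1 - 1) × (1.5 - 3)/(-1 - 3) = -0.210938
L_2(1.5) = (1.5 - (-3))/(1 - (-3)) × (1.5 - (-1))/(1 - (-1)) × (1.5 - 3)/(1 - 3) = 1.054688
L_3(1.5) = (1.5 - (-3))/(3 - (-3)) × (1.5 - (-1))/(3 - (-1)) × (1.5 - 1)/(3 - 1) = 0.117188

P(1.5) = 6×L_0(1.5) + 1×L_1(1.5) + 8×L_2(1.5) + 10×L_3(1.5)
P(1.5) = 9.632812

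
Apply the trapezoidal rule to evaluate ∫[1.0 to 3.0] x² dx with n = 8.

f(x) = x²
a = 1.0, b = 3.0, n = 8
h = (b - a)/n = 0.250000

Trapezoidal rule: (h/2)[f(x₀) + 2f(x₁) + 2f(x₂) + ... + f(xₙ)]

x_0 = 1.0000, f(x_0) = 1.000000, coefficient = 1
x_1 = 1.2500, f(x_1) = 1.562500, coefficient = 2
x_2 = 1.5000, f(x_2) = 2.250000, coefficient = 2
x_3 = 1.7500, f(x_3) = 3.062500, coefficient = 2
x_4 = 2.0000, f(x_4) = 4.000000, coefficient = 2
x_5 = 2.2500, f(x_5) = 5.062500, coefficient = 2
x_6 = 2.5000, f(x_6) = 6.250000, coefficient = 2
x_7 = 2.7500, f(x_7) = 7.562500, coefficient = 2
x_8 = 3.0000, f(x_8) = 9.000000, coefficient = 1

I ≈ (0.250000/2) × 69.500000 = 8.687500
Exact value: 8.666667
Error: 0.020833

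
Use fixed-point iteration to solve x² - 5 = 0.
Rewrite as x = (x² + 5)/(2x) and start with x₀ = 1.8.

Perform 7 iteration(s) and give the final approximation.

Equation: x² - 5 = 0
Fixed-point form: x = (x² + 5)/(2x)
x₀ = 1.8

x_1 = g(1.800000) = 2.288889
x_2 = g(2.288889) = 2.236677
x_3 = g(2.236677) = 2.236068
x_4 = g(2.236068) = 2.236068
x_5 = g(2.236068) = 2.236068
x_6 = g(2.236068) = 2.236068
x_7 = g(2.236068) = 2.236068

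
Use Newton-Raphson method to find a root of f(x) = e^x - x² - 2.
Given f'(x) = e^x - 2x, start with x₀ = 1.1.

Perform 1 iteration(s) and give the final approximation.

f(x) = e^x - x² - 2
f'(x) = e^x - 2x
x₀ = 1.1

Newton-Raphson formula: x_{n+1} = x_n - f(x_n)/f'(x_n)

Iteration 1:
  f(1.100000) = -0.205834
  f'(1.100000) = 0.804166
  x_1 = 1.100000 - (-0.205834)/0.804166 = 1.355960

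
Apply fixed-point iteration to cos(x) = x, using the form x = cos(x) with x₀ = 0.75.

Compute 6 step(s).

Equation: cos(x) = x
Fixed-point form: x = cos(x)
x₀ = 0.75

x_1 = g(0.750000) = 0.731689
x_2 = g(0.731689) = 0.744047
x_3 = g(0.744047) = 0.735734
x_4 = g(0.735734) = 0.741339
x_5 = g(0.741339) = 0.737565
x_6 = g(0.737565) = 0.740108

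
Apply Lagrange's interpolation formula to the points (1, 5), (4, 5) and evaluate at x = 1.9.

Lagrange interpolation formula:
P(x) = Σ yᵢ × Lᵢ(x)
where Lᵢ(x) = Π_{j≠i} (x - xⱼ)/(xᵢ - xⱼ)

L_0(1.9) = (1.9 - 4)/(1 - 4) = 0.700000
L_1(1.9) = (1.9 - 1)/(4 - 1) = 0.300000

P(1.9) = 5×L_0(1.9) + 5×L_1(1.9)
P(1.9) = 5.000000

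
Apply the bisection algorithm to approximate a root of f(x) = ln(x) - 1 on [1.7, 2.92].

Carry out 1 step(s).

f(x) = ln(x) - 1
Initial interval: [1.7, 2.92]

Iteration 1:
  c_1 = (1.700000 + 2.920000)/2 = 2.310000
  f(c_1) = f(2.310000) = -0.162752
  f(a) × f(c) ≥ 0, new interval: [2.310000, 2.920000]

After 1 iteration(s), the approximation is c_1 = 2.310000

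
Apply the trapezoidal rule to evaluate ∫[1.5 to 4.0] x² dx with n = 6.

f(x) = x²
a = 1.5, b = 4.0, n = 6
h = (b - a)/n = 0.416667

Trapezoidal rule: (h/2)[f(x₀) + 2f(x₁) + 2f(x₂) + ... + f(xₙ)]

x_0 = 1.5000, f(x_0) = 2.250000, coefficient = 1
x_1 = 1.9167, f(x_1) = 3.673611, coefficient = 2
x_2 = 2.3333, f(x_2) = 5.444444, coefficient = 2
x_3 = 2.7500, f(x_3) = 7.562500, coefficient = 2
x_4 = 3.1667, f(x_4) = 10.027778, coefficient = 2
x_5 = 3.5833, f(x_5) = 12.840278, coefficient = 2
x_6 = 4.0000, f(x_6) = 16.000000, coefficient = 1

I ≈ (0.416667/2) × 97.347222 = 20.280671
Exact value: 20.208333
Error: 0.072338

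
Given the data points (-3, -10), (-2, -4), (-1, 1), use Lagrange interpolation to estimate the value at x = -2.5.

Lagrange interpolation formula:
P(x) = Σ yᵢ × Lᵢ(x)
where Lᵢ(x) = Π_{j≠i} (x - xⱼ)/(xᵢ - xⱼ)

L_0(-2.5) = (-2.5 - (-2))/(-3 - (-2)) × (-2.5 - (-1))/(-3 - (-1)) = 0.375000
L_1(-2.5) = (-2.5 - (-3))/(-2 - (-3)) × (-2.5 - (-1))/(-2 - (-1)) = 0.750000
L_2(-2.5) = (-2.5 - (-3))/(-1 - (-3)) × (-2.5 - (-2))/(-1 - (-2)) = -0.125000

P(-2.5) = (-10)×L_0(-2.5) + (-4)×L_1(-2.5) + 1×L_2(-2.5)
P(-2.5) = -6.875000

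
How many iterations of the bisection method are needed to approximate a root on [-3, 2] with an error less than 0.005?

We need (b-a)/2^n ≤ 0.005
(2 - (-3))/2^n ≤ 0.005
5/2^n ≤ 0.005
2^n ≥ 1000
n ≥ log₂(1000) = 9.97
n ≥ 10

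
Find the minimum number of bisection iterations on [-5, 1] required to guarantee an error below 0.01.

We need (b-a)/2^n ≤ 0.01
(1 - (-5))/2^n ≤ 0.01
6/2^n ≤ 0.01
2^n ≥ 600
n ≥ log₂(600) = 9.23
n ≥ 10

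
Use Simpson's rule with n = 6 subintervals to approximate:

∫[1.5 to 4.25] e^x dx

f(x) = e^x
a = 1.5, b = 4.25, n = 6
h = (b - a)/n = 0.458333

Simpson's rule: (h/3)[f(x₀) + 4f(x₁) + 2f(x₂) + ... + f(xₙ)]

x_0 = 1.5000, f(x_0) = 4.481689, coefficient = 1
x_1 = 1.9583, f(x_1) = 7.087505, coefficient = 4
x_2 = 2.4167, f(x_2) = 11.208436, coefficient = 2
x_3 = 2.8750, f(x_3) = 17.725424, coefficient = 4
x_4 = 3.3333, f(x_4) = 28.031625, coefficient = 2
x_5 = 3.7917, f(x_5) = 44.330222, coefficient = 4
x_6 = 4.2500, f(x_6) = 70.105412, coefficient = 1

I ≈ (0.458333/3) × 429.639827 = 65.639418
Exact value: 65.623723
Error: 0.015695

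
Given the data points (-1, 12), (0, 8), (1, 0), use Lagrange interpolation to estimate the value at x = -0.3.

Lagrange interpolation formula:
P(x) = Σ yᵢ × Lᵢ(x)
where Lᵢ(x) = Π_{j≠i} (x - xⱼ)/(xᵢ - xⱼ)

L_0(-0.3) = (-0.3 - 0)/(-1 - 0) × (-0.3 - 1)/(-1 - 1) = 0.195000
L_1(-0.3) = (-0.3 - (-1))/(0 - (-1)) × (-0.3 - 1)/(0 - 1) = 0.910000
L_2(-0.3) = (-0.3 - (-1))/(1 - (-1)) × (-0.3 - 0)/(1 - 0) = -0.105000

P(-0.3) = 12×L_0(-0.3) + 8×L_1(-0.3) + 0×L_2(-0.3)
P(-0.3) = 9.620000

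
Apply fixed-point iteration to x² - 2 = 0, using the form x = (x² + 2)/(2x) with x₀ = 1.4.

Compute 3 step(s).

Equation: x² - 2 = 0
Fixed-point form: x = (x² + 2)/(2x)
x₀ = 1.4

x_1 = g(1.400000) = 1.414286
x_2 = g(1.414286) = 1.414214
x_3 = g(1.414214) = 1.414214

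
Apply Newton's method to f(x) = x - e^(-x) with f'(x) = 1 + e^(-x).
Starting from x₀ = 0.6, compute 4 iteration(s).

f(x) = x - e^(-x)
f'(x) = 1 + e^(-x)
x₀ = 0.6

Newton-Raphson formula: x_{n+1} = x_n - f(x_n)/f'(x_n)

Iteration 1:
  f(0.600000) = 0.051188
  f'(0.600000) = 1.548812
  x_1 = 0.600000 - 0.051188/1.548812 = 0.566950
Iteration 2:
  f(0.566950) = -0.000303
  f'(0.566950) = 1.567253
  x_2 = 0.566950 - (-0.000303)/1.567253 = 0.567143
Iteration 3:
  f(0.567143) = 0.000000
  f'(0.567143) = 1.567143
  x_3 = 0.567143 - 0.000000/1.567143 = 0.567143
Iteration 4:
  f(0.567143) = 0.000000
  f'(0.567143) = 1.567143
  x_4 = 0.567143 - 0.000000/1.567143 = 0.567143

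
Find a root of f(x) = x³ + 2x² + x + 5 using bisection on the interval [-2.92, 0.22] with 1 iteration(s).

f(x) = x³ + 2x² + x + 5
Initial interval: [-2.92, 0.22]

Iteration 1:
  c_1 = (-2.920000 + 0.220000)/2 = -1.350000
  f(c_1) = f(-1.350000) = 4.834625
  f(a) × f(c) < 0, new interval: [-2.920000, -1.350000]

After 1 iteration(s), the approximation is c_1 = -1.350000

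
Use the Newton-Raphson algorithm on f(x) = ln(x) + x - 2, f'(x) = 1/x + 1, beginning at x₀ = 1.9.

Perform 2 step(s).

f(x) = ln(x) + x - 2
f'(x) = 1/x + 1
x₀ = 1.9

Newton-Raphson formula: x_{n+1} = x_n - f(x_n)/f'(x_n)

Iteration 1:
  f(1.900000) = 0.541854
  f'(1.900000) = 1.526316
  x_1 = 1.900000 - 0.541854/1.526316 = 1.544992
Iteration 2:
  f(1.544992) = -0.019989
  f'(1.544992) = 1.647252
  x_2 = 1.544992 - (-0.019989)/1.647252 = 1.557127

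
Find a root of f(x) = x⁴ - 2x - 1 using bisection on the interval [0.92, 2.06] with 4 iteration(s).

f(x) = x⁴ - 2x - 1
Initial interval: [0.92, 2.06]

Iteration 1:
  c_1 = (0.920000 + 2.060000)/2 = 1.490000
  f(c_1) = f(1.490000) = 0.948844
  f(a) × f(c) < 0, new interval: [0.920000, 1.490000]
Iteration 2:
  c_2 = (0.920000 + 1.490000)/2 = 1.205000
  f(c_2) = f(1.205000) = -1.301623
  f(a) × f(c) ≥ 0, new interval: [1.205000, 1.490000]
Iteration 3:
  c_3 = (1.205000 + 1.490000)/2 = 1.347500
  f(c_3) = f(1.347500) = -0.398029
  f(a) × f(c) ≥ 0, new interval: [1.347500, 1.490000]
Iteration 4:
  c_4 = (1.347500 + 1.490000)/2 = 1.418750
  f(c_4) = f(1.418750) = 0.214071
  f(a) × f(c) < 0, new interval: [1.347500, 1.418750]

After 4 iteration(s), the approximation is c_4 = 1.418750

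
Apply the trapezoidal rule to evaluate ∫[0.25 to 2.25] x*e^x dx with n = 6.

f(x) = x*e^x
a = 0.25, b = 2.25, n = 6
h = (b - a)/n = 0.333333

Trapezoidal rule: (h/2)[f(x₀) + 2f(x₁) + 2f(x₂) + ... + f(xₙ)]

x_0 = 0.2500, f(x_0) = 0.321006, coefficient = 1
x_1 = 0.5833, f(x_1) = 1.045334, coefficient = 2
x_2 = 0.9167, f(x_2) = 2.292528, coefficient = 2
x_3 = 1.2500, f(x_3) = 4.362929, coefficient = 2
x_4 = 1.5833, f(x_4) = 7.712679, coefficient = 2
x_5 = 1.9167, f(x_5) = 13.029998, coefficient = 2
x_6 = 2.2500, f(x_6) = 21.347406, coefficient = 1

I ≈ (0.333333/2) × 78.555350 = 13.092558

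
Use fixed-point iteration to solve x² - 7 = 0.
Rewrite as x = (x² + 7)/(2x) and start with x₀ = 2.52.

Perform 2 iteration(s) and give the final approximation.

Equation: x² - 7 = 0
Fixed-point form: x = (x² + 7)/(2x)
x₀ = 2.52

x_1 = g(2.520000) = 2.648889
x_2 = g(2.648889) = 2.645753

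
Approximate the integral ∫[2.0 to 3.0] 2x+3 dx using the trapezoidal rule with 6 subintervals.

f(x) = 2x+3
a = 2.0, b = 3.0, n = 6
h = (b - a)/n = 0.166667

Trapezoidal rule: (h/2)[f(x₀) + 2f(x₁) + 2f(x₂) + ... + f(xₙ)]

x_0 = 2.0000, f(x_0) = 7.000000, coefficient = 1
x_1 = 2.1667, f(x_1) = 7.333333, coefficient = 2
x_2 = 2.3333, f(x_2) = 7.666667, coefficient = 2
x_3 = 2.5000, f(x_3) = 8.000000, coefficient = 2
x_4 = 2.6667, f(x_4) = 8.333333, coefficient = 2
x_5 = 2.8333, f(x_5) = 8.666667, coefficient = 2
x_6 = 3.0000, f(x_6) = 9.000000, coefficient = 1

I ≈ (0.166667/2) × 96.000000 = 8.000000
Exact value: 8.000000
Error: 0.000000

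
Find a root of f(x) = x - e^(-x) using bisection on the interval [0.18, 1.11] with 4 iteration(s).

f(x) = x - e^(-x)
Initial interval: [0.18, 1.11]

Iteration 1:
  c_1 = (0.180000 + 1.110000)/2 = 0.645000
  f(c_1) = f(0.645000) = 0.120337
  f(a) × f(c) < 0, new interval: [0.180000, 0.645000]
Iteration 2:
  c_2 = (0.180000 + 0.645000)/2 = 0.412500
  f(c_2) = f(0.412500) = -0.249493
  f(a) × f(c) ≥ 0, new interval: [0.412500, 0.645000]
Iteration 3:
  c_3 = (0.412500 + 0.645000)/2 = 0.528750
  f(c_3) = f(0.528750) = -0.060591
  f(a) × f(c) ≥ 0, new interval: [0.528750, 0.645000]
Iteration 4:
  c_4 = (0.528750 + 0.645000)/2 = 0.586875
  f(c_4) = f(0.586875) = 0.030813
  f(a) × f(c) < 0, new interval: [0.528750, 0.586875]

After 4 iteration(s), the approximation is c_4 = 0.586875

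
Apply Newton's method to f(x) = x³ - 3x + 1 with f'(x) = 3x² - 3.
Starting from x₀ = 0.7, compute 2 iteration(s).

f(x) = x³ - 3x + 1
f'(x) = 3x² - 3
x₀ = 0.7

Newton-Raphson formula: x_{n+1} = x_n - f(x_n)/f'(x_n)

Iteration 1:
  f(0.700000) = -0.757000
  f'(0.700000) = -1.530000
  x_1 = 0.700000 - (-0.757000)/(-1.530000) = 0.205229
Iteration 2:
  f(0.205229) = 0.392958
  f'(0.205229) = -2.873643
  x_2 = 0.205229 - 0.392958/(-2.873643) = 0.341974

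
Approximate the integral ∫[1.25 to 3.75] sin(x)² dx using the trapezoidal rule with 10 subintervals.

f(x) = sin(x)²
a = 1.25, b = 3.75, n = 10
h = (b - a)/n = 0.250000

Trapezoidal rule: (h/2)[f(x₀) + 2f(x₁) + 2f(x₂) + ... + f(xₙ)]

x_0 = 1.2500, f(x_0) = 0.900572, coefficient = 1
x_1 = 1.5000, f(x_1) = 0.994996, coefficient = 2
x_2 = 1.7500, f(x_2) = 0.968228, coefficient = 2
x_3 = 2.0000, f(x_3) = 0.826822, coefficient = 2
x_4 = 2.2500, f(x_4) = 0.605398, coefficient = 2
x_5 = 2.5000, f(x_5) = 0.358169, coefficient = 2
x_6 = 2.7500, f(x_6) = 0.145665, coefficient = 2
x_7 = 3.0000, f(x_7) = 0.019915, coefficient = 2
x_8 = 3.2500, f(x_8) = 0.011706, coefficient = 2
x_9 = 3.5000, f(x_9) = 0.123049, coefficient = 2
x_10 = 3.7500, f(x_10) = 0.326682, coefficient = 1

I ≈ (0.250000/2) × 9.335151 = 1.166894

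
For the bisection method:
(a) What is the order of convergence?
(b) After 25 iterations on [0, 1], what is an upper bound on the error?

(a) Bisection has linear (order 1) convergence; the error is halved each step.

(b) Error bound = (b-a)/2^n = (1 - 0)/2^{25}
    = 1/2^{25}

(a) 1 (linear); (b) error ≤ 2.98e-08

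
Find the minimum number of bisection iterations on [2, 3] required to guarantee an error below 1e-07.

We need (b-a)/2^n ≤ 1e-07
(3 - 2)/2^n ≤ 1e-07
1/2^n ≤ 1e-07
2^n ≥ 10000000
n ≥ log₂(10000000) = 23.25
n ≥ 24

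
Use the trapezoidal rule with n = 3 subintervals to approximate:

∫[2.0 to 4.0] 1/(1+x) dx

f(x) = 1/(1+x)
a = 2.0, b = 4.0, n = 3
h = (b - a)/n = 0.666667

Trapezoidal rule: (h/2)[f(x₀) + 2f(x₁) + 2f(x₂) + ... + f(xₙ)]

x_0 = 2.0000, f(x_0) = 0.333333, coefficient = 1
x_1 = 2.6667, f(x_1) = 0.272727, coefficient = 2
x_2 = 3.3333, f(x_2) = 0.230769, coefficient = 2
x_3 = 4.0000, f(x_3) = 0.200000, coefficient = 1

I ≈ (0.666667/2) × 1.540326 = 0.513442
Exact value: 0.510826
Error: 0.002616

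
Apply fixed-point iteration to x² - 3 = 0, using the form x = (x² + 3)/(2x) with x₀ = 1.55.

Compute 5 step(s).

Equation: x² - 3 = 0
Fixed-point form: x = (x² + 3)/(2x)
x₀ = 1.55

x_1 = g(1.550000) = 1.742742
x_2 = g(1.742742) = 1.732084
x_3 = g(1.732084) = 1.732051
x_4 = g(1.732051) = 1.732051
x_5 = g(1.732051) = 1.732051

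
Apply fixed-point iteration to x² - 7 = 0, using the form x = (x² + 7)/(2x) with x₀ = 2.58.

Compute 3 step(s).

Equation: x² - 7 = 0
Fixed-point form: x = (x² + 7)/(2x)
x₀ = 2.58

x_1 = g(2.580000) = 2.646589
x_2 = g(2.646589) = 2.645751
x_3 = g(2.645751) = 2.645751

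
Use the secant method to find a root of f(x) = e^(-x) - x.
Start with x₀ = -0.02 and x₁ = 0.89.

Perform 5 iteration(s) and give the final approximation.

f(x) = e^(-x) - x
x₀ = -0.02, x₁ = 0.89

Secant formula: x_{n+1} = x_n - f(x_n)(x_n - x_{n-1})/(f(x_n) - f(x_{n-1}))

Iteration 1:
  f(-0.020000) = 1.040201
  f(0.890000) = -0.479344
  x_2 = 0.890000 - (-0.479344)×(0.890000 - (-0.020000))/(-0.479344 - 1.040201)
       = 0.602938
Iteration 2:
  f(0.890000) = -0.479344
  f(0.602938) = -0.055737
  x_3 = 0.602938 - (-0.055737)×(0.602938 - 0.890000)/(-0.055737 - (-0.479344))
       = 0.565168
Iteration 3:
  f(0.602938) = -0.055737
  f(0.565168) = 0.003097
  x_4 = 0.565168 - 0.003097×(0.565168 - 0.602938)/(0.003097 - (-0.055737))
       = 0.567156
Iteration 4:
  f(0.565168) = 0.003097
  f(0.567156) = -0.000020
  x_5 = 0.567156 - (-0.000020)×(0.567156 - 0.565168)/(-0.000020 - 0.003097)
       = 0.567143
Iteration 5:
  f(0.567156) = -0.000020
  f(0.567143) = 0.000000
  x_6 = 0.567143 - 0.000000×(0.567143 - 0.567156)/(0.000000 - (-0.000020))
       = 0.567143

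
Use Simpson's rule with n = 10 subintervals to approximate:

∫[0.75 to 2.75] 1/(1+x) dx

f(x) = 1/(1+x)
a = 0.75, b = 2.75, n = 10
h = (b - a)/n = 0.200000

Simpson's rule: (h/3)[f(x₀) + 4f(x₁) + 2f(x₂) + ... + f(xₙ)]

x_0 = 0.7500, f(x_0) = 0.571429, coefficient = 1
x_1 = 0.9500, f(x_1) = 0.512821, coefficient = 4
x_2 = 1.1500, f(x_2) = 0.465116, coefficient = 2
x_3 = 1.3500, f(x_3) = 0.425532, coefficient = 4
x_4 = 1.5500, f(x_4) = 0.392157, coefficient = 2
x_5 = 1.7500, f(x_5) = 0.363636, coefficient = 4
x_6 = 1.9500, f(x_6) = 0.338983, coefficient = 2
x_7 = 2.1500, f(x_7) = 0.317460, coefficient = 4
x_8 = 2.3500, f(x_8) = 0.298507, coefficient = 2
x_9 = 2.5500, f(x_9) = 0.281690, coefficient = 4
x_10 = 2.7500, f(x_10) = 0.266667, coefficient = 1

I ≈ (0.200000/3) × 11.432180 = 0.762145
Exact value: 0.762140
Error: 0.000005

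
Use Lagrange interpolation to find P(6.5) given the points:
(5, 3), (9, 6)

Lagrange interpolation formula:
P(x) = Σ yᵢ × Lᵢ(x)
where Lᵢ(x) = Π_{j≠i} (x - xⱼ)/(xᵢ - xⱼ)

L_0(6.5) = (6.5 - 9)/(5 - 9) = 0.625000
L_1(6.5) = (6.5 - 5)/(9 - 5) = 0.375000

P(6.5) = 3×L_0(6.5) + 6×L_1(6.5)
P(6.5) = 4.125000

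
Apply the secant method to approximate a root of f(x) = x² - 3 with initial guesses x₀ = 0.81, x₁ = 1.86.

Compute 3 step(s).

f(x) = x² - 3
x₀ = 0.81, x₁ = 1.86

Secant formula: x_{n+1} = x_n - f(x_n)(x_n - x_{n-1})/(f(x_n) - f(x_{n-1}))

Iteration 1:
  f(0.810000) = -2.343900
  f(1.860000) = 0.459600
  x_2 = 1.860000 - 0.459600×(1.860000 - 0.810000)/(0.459600 - (-2.343900))
       = 1.687865
Iteration 2:
  f(1.860000) = 0.459600
  f(1.687865) = -0.151111
  x_3 = 1.687865 - (-0.151111)×(1.687865 - 1.860000)/(-0.151111 - 0.459600)
       = 1.730457
Iteration 3:
  f(1.687865) = -0.151111
  f(1.730457) = -0.005518
  x_4 = 1.730457 - (-0.005518)×(1.730457 - 1.687865)/(-0.005518 - (-0.151111))
       = 1.732071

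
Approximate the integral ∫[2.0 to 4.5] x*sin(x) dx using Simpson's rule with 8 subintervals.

f(x) = x*sin(x)
a = 2.0, b = 4.5, n = 8
h = (b - a)/n = 0.312500

Simpson's rule: (h/3)[f(x₀) + 4f(x₁) + 2f(x₂) + ... + f(xₙ)]

x_0 = 2.0000, f(x_0) = 1.818595, coefficient = 1
x_1 = 2.3125, f(x_1) = 1.705050, coefficient = 4
x_2 = 2.6250, f(x_2) = 1.296541, coefficient = 2
x_3 = 2.9375, f(x_3) = 0.595369, coefficient = 4
x_4 = 3.2500, f(x_4) = -0.351634, coefficient = 2
x_5 = 3.5625, f(x_5) = -1.455598, coefficient = 4
x_6 = 3.8750, f(x_6) = -2.593944, coefficient = 2
x_7 = 4.1875, f(x_7) = -3.623777, coefficient = 4
x_8 = 4.5000, f(x_8) = -4.398886, coefficient = 1

I ≈ (0.312500/3) × -16.994190 = -1.770228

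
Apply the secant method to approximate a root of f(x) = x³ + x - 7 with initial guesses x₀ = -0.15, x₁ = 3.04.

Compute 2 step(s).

f(x) = x³ + x - 7
x₀ = -0.15, x₁ = 3.04

Secant formula: x_{n+1} = x_n - f(x_n)(x_n - x_{n-1})/(f(x_n) - f(x_{n-1}))

Iteration 1:
  f(-0.150000) = -7.153375
  f(3.040000) = 24.134464
  x_2 = 3.040000 - 24.134464×(3.040000 - (-0.150000))/(24.134464 - (-7.153375))
       = 0.579333
Iteration 2:
  f(3.040000) = 24.134464
  f(0.579333) = -6.226227
  x_3 = 0.579333 - (-6.226227)×(0.579333 - 3.040000)/(-6.226227 - 24.134464)
       = 1.083955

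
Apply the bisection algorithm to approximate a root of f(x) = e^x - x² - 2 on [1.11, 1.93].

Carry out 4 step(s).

f(x) = e^x - x² - 2
Initial interval: [1.11, 1.93]

Iteration 1:
  c_1 = (1.110000 + 1.930000)/2 = 1.520000
  f(c_1) = f(1.520000) = 0.261825
  f(a) × f(c) < 0, new interval: [1.110000, 1.520000]
Iteration 2:
  c_2 = (1.110000 + 1.520000)/2 = 1.315000
  f(c_2) = f(1.315000) = -0.004474
  f(a) × f(c) ≥ 0, new interval: [1.315000, 1.520000]
Iteration 3:
  c_3 = (1.315000 + 1.520000)/2 = 1.417500
  f(c_3) = f(1.417500) = 0.117484
  f(a) × f(c) < 0, new interval: [1.315000, 1.417500]
Iteration 4:
  c_4 = (1.315000 + 1.417500)/2 = 1.366250
  f(c_4) = f(1.366250) = 0.053982
  f(a) × f(c) < 0, new interval: [1.315000, 1.366250]

After 4 iteration(s), the approximation is c_4 = 1.366250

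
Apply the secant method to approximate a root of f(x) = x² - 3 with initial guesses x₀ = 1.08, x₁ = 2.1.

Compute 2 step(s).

f(x) = x² - 3
x₀ = 1.08, x₁ = 2.1

Secant formula: x_{n+1} = x_n - f(x_n)(x_n - x_{n-1})/(f(x_n) - f(x_{n-1}))

Iteration 1:
  f(1.080000) = -1.833600
  f(2.100000) = 1.410000
  x_2 = 2.100000 - 1.410000×(2.100000 - 1.080000)/(1.410000 - (-1.833600))
       = 1.656604
Iteration 2:
  f(2.100000) = 1.410000
  f(1.656604) = -0.255664
  x_3 = 1.656604 - (-0.255664)×(1.656604 - 2.100000)/(-0.255664 - 1.410000)
       = 1.724661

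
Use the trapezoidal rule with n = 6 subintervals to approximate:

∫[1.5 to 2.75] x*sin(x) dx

f(x) = x*sin(x)
a = 1.5, b = 2.75, n = 6
h = (b - a)/n = 0.208333

Trapezoidal rule: (h/2)[f(x₀) + 2f(x₁) + 2f(x₂) + ... + f(xₙ)]

x_0 = 1.5000, f(x_0) = 1.496242, coefficient = 1
x_1 = 1.7083, f(x_1) = 1.692201, coefficient = 2
x_2 = 1.9167, f(x_2) = 1.803163, coefficient = 2
x_3 = 2.1250, f(x_3) = 1.806930, coefficient = 2
x_4 = 2.3333, f(x_4) = 1.687200, coefficient = 2
x_5 = 2.5417, f(x_5) = 1.434978, coefficient = 2
x_6 = 2.7500, f(x_6) = 1.049568, coefficient = 1

I ≈ (0.208333/2) × 19.394754 = 2.020287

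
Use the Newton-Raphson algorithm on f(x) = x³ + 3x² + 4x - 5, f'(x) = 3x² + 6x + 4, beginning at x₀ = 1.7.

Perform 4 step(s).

f(x) = x³ + 3x² + 4x - 5
f'(x) = 3x² + 6x + 4
x₀ = 1.7

Newton-Raphson formula: x_{n+1} = x_n - f(x_n)/f'(x_n)

Iteration 1:
  f(1.700000) = 15.383000
  f'(1.700000) = 22.870000
  x_1 = 1.700000 - 15.383000/22.870000 = 1.027372
Iteration 2:
  f(1.027372) = 3.360353
  f'(1.027372) = 13.330713
  x_2 = 1.027372 - 3.360353/13.330713 = 0.775296
Iteration 3:
  f(0.775296) = 0.370454
  f'(0.775296) = 10.455028
  x_3 = 0.775296 - 0.370454/10.455028 = 0.739863
Iteration 4:
  f(0.739863) = 0.006642
  f'(0.739863) = 10.081369
  x_4 = 0.739863 - 0.006642/10.081369 = 0.739204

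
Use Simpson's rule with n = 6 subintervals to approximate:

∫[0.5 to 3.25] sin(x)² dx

f(x) = sin(x)²
a = 0.5, b = 3.25, n = 6
h = (b - a)/n = 0.458333

Simpson's rule: (h/3)[f(x₀) + 4f(x₁) + 2f(x₂) + ... + f(xₙ)]

x_0 = 0.5000, f(x_0) = 0.229849, coefficient = 1
x_1 = 0.9583, f(x_1) = 0.669508, coefficient = 4
x_2 = 1.4167, f(x_2) = 0.976432, coefficient = 2
x_3 = 1.8750, f(x_3) = 0.910280, coefficient = 4
x_4 = 2.3333, f(x_4) = 0.522853, coefficient = 2
x_5 = 2.7917, f(x_5) = 0.117531, coefficient = 4
x_6 = 3.2500, f(x_6) = 0.011706, coefficient = 1

I ≈ (0.458333/3) × 10.029399 = 1.532269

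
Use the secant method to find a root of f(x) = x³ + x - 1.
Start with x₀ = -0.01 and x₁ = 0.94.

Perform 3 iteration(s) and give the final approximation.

f(x) = x³ + x - 1
x₀ = -0.01, x₁ = 0.94

Secant formula: x_{n+1} = x_n - f(x_n)(x_n - x_{n-1})/(f(x_n) - f(x_{n-1}))

Iteration 1:
  f(-0.010000) = -1.010001
  f(0.940000) = 0.770584
  x_2 = 0.940000 - 0.770584×(0.940000 - (-0.010000))/(0.770584 - (-1.010001))
       = 0.528868
Iteration 2:
  f(0.940000) = 0.770584
  f(0.528868) = -0.323206
  x_3 = 0.528868 - (-0.323206)×(0.528868 - 0.940000)/(-0.323206 - 0.770584)
       = 0.650354
Iteration 3:
  f(0.528868) = -0.323206
  f(0.650354) = -0.074571
  x_4 = 0.650354 - (-0.074571)×(0.650354 - 0.528868)/(-0.074571 - (-0.323206))
       = 0.686791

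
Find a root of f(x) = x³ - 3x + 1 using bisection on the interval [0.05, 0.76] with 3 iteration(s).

f(x) = x³ - 3x + 1
Initial interval: [0.05, 0.76]

Iteration 1:
  c_1 = (0.050000 + 0.760000)/2 = 0.405000
  f(c_1) = f(0.405000) = -0.148570
  f(a) × f(c) < 0, new interval: [0.050000, 0.405000]
Iteration 2:
  c_2 = (0.050000 + 0.405000)/2 = 0.227500
  f(c_2) = f(0.227500) = 0.329275
  f(a) × f(c) ≥ 0, new interval: [0.227500, 0.405000]
Iteration 3:
  c_3 = (0.227500 + 0.405000)/2 = 0.316250
  f(c_3) = f(0.316250) = 0.082879
  f(a) × f(c) ≥ 0, new interval: [0.316250, 0.405000]

After 3 iteration(s), the approximation is c_3 = 0.316250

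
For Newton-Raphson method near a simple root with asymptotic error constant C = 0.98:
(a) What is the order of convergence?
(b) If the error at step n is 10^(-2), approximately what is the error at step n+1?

(a) Newton-Raphson has quadratic (order 2) convergence near simple roots.
    This means |e_{n+1}| ≈ C|e_n|².

(b) With |e_n| = 10^(-2) and C = 0.98:
    |e_{n+1}| ≈ 0.98 × (10^(-2))² = 0.98 × 10^(-4)

(a) 2 (quadratic); (b) |e_{n+1}| ≈ 9.800e-05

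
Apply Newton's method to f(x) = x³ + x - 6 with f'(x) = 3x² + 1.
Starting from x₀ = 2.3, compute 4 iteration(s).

f(x) = x³ + x - 6
f'(x) = 3x² + 1
x₀ = 2.3

Newton-Raphson formula: x_{n+1} = x_n - f(x_n)/f'(x_n)

Iteration 1:
  f(2.300000) = 8.467000
  f'(2.300000) = 16.870000
  x_1 = 2.300000 - 8.467000/16.870000 = 1.798103
Iteration 2:
  f(1.798103) = 1.611685
  f'(1.798103) = 10.699525
  x_2 = 1.798103 - 1.611685/10.699525 = 1.647472
Iteration 3:
  f(1.647472) = 0.118978
  f'(1.647472) = 9.142489
  x_3 = 1.647472 - 0.118978/9.142489 = 1.634458
Iteration 4:
  f(1.634458) = 0.000835
  f'(1.634458) = 9.014358
  x_4 = 1.634458 - 0.000835/9.014358 = 1.634365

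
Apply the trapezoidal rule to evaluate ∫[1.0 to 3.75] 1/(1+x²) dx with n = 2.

f(x) = 1/(1+x²)
a = 1.0, b = 3.75, n = 2
h = (b - a)/n = 1.375000

Trapezoidal rule: (h/2)[f(x₀) + 2f(x₁) + 2f(x₂) + ... + f(xₙ)]

x_0 = 1.0000, f(x_0) = 0.500000, coefficient = 1
x_1 = 2.3750, f(x_1) = 0.150588, coefficient = 2
x_2 = 3.7500, f(x_2) = 0.066390, coefficient = 1

I ≈ (1.375000/2) × 0.867567 = 0.596452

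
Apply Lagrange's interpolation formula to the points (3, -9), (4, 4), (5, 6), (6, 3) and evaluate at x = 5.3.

Lagrange interpolation formula:
P(x) = Σ yᵢ × Lᵢ(x)
where Lᵢ(x) = Π_{j≠i} (x - xⱼ)/(xᵢ - xⱼ)

L_0(5.3) = (5.3 - 4)/(3 - 4) × (5.3 - 5)/(3 - 5) × (5.3 - 6)/(3 - 6) = 0.045500
L_1(5.3) = (5.3 - 3)/(4 - 3) × (5.3 - 5)/(4 - 5) × (5.3 - 6)/(4 - 6) = -0.241500
L_2(5.3) = (5.3 - 3)/(5 - 3) × (5.3 - 4)/(5 - 4) × (5.3 - 6)/(5 - 6) = 1.046500
L_3(5.3) = (5.3 - 3)/(6 - 3) × (5.3 - 4)/(6 - 4) × (5.3 - 5)/(6 - 5) = 0.149500

P(5.3) = (-9)×L_0(5.3) + 4×L_1(5.3) + 6×L_2(5.3) + 3×L_3(5.3)
P(5.3) = 5.352000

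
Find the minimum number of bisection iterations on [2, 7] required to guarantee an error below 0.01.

We need (b-a)/2^n ≤ 0.01
(7 - 2)/2^n ≤ 0.01
5/2^n ≤ 0.01
2^n ≥ 500
n ≥ log₂(500) = 8.97
n ≥ 9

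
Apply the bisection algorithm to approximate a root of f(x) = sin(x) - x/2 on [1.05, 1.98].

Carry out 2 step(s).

f(x) = sin(x) - x/2
Initial interval: [1.05, 1.98]

Iteration 1:
  c_1 = (1.050000 + 1.980000)/2 = 1.515000
  f(c_1) = f(1.515000) = 0.240944
  f(a) × f(c) ≥ 0, new interval: [1.515000, 1.980000]
Iteration 2:
  c_2 = (1.515000 + 1.980000)/2 = 1.747500
  f(c_2) = f(1.747500) = 0.110678
  f(a) × f(c) ≥ 0, new interval: [1.747500, 1.980000]

After 2 iteration(s), the approximation is c_2 = 1.747500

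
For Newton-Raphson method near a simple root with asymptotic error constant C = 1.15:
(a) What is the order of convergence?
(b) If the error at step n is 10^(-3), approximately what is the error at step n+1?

(a) Newton-Raphson has quadratic (order 2) convergence near simple roots.
    This means |e_{n+1}| ≈ C|e_n|².

(b) With |e_n| = 10^(-3) and C = 1.15:
    |e_{n+1}| ≈ 1.15 × (10^(-3))² = 1.15 × 10^(-6)

(a) 2 (quadratic); (b) |e_{n+1}| ≈ 1.150e-06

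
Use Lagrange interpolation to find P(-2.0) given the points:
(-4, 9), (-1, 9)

Lagrange interpolation formula:
P(x) = Σ yᵢ × Lᵢ(x)
where Lᵢ(x) = Π_{j≠i} (x - xⱼ)/(xᵢ - xⱼ)

L_0(-2.0) = (-2.0 - (-1))/(-4 - (-1)) = 0.333333
L_1(-2.0) = (-2.0 - (-4))/(-1 - (-4)) = 0.666667

P(-2.0) = 9×L_0(-2.0) + 9×L_1(-2.0)
P(-2.0) = 9.000000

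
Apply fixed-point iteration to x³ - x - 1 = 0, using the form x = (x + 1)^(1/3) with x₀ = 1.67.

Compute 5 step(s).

Equation: x³ - x - 1 = 0
Fixed-point form: x = (x + 1)^(1/3)
x₀ = 1.67

x_1 = g(1.670000) = 1.387300
x_2 = g(1.387300) = 1.336500
x_3 = g(1.336500) = 1.326952
x_4 = g(1.326952) = 1.325142
x_5 = g(1.325142) = 1.324799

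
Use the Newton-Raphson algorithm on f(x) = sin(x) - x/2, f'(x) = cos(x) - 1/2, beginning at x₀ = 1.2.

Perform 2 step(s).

f(x) = sin(x) - x/2
f'(x) = cos(x) - 1/2
x₀ = 1.2

Newton-Raphson formula: x_{n+1} = x_n - f(x_n)/f'(x_n)

Iteration 1:
  f(1.200000) = 0.332039
  f'(1.200000) = -0.137642
  x_1 = 1.200000 - 0.332039/(-0.137642) = 3.612334
Iteration 2:
  f(3.612334) = -2.259714
  f'(3.612334) = -1.391232
  x_2 = 3.612334 - (-2.259714)/(-1.391232) = 1.988080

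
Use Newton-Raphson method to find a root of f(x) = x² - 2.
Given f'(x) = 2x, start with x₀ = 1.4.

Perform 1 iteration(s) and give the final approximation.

f(x) = x² - 2
f'(x) = 2x
x₀ = 1.4

Newton-Raphson formula: x_{n+1} = x_n - f(x_n)/f'(x_n)

Iteration 1:
  f(1.400000) = -0.040000
  f'(1.400000) = 2.800000
  x_1 = 1.400000 - (-0.040000)/2.800000 = 1.414286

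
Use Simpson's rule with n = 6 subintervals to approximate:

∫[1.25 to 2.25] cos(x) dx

f(x) = cos(x)
a = 1.25, b = 2.25, n = 6
h = (b - a)/n = 0.166667

Simpson's rule: (h/3)[f(x₀) + 4f(x₁) + 2f(x₂) + ... + f(xₙ)]

x_0 = 1.2500, f(x_0) = 0.315322, coefficient = 1
x_1 = 1.4167, f(x_1) = 0.153520, coefficient = 4
x_2 = 1.5833, f(x_2) = -0.012537, coefficient = 2
x_3 = 1.7500, f(x_3) = -0.178246, coefficient = 4
x_4 = 1.9167, f(x_4) = -0.339016, coefficient = 2
x_5 = 2.0833, f(x_5) = -0.490390, coefficient = 4
x_6 = 2.2500, f(x_6) = -0.628174, coefficient = 1

I ≈ (0.166667/3) × -3.076419 = -0.170912
Exact value: -0.170911
Error: 0.000001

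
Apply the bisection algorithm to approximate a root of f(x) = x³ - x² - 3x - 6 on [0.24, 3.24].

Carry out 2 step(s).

f(x) = x³ - x² - 3x - 6
Initial interval: [0.24, 3.24]

Iteration 1:
  c_1 = (0.240000 + 3.240000)/2 = 1.740000
  f(c_1) = f(1.740000) = -8.979576
  f(a) × f(c) ≥ 0, new interval: [1.740000, 3.240000]
Iteration 2:
  c_2 = (1.740000 + 3.240000)/2 = 2.490000
  f(c_2) = f(2.490000) = -4.231851
  f(a) × f(c) ≥ 0, new interval: [2.490000, 3.240000]

After 2 iteration(s), the approximation is c_2 = 2.490000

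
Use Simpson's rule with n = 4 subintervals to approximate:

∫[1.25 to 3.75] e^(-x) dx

f(x) = e^(-x)
a = 1.25, b = 3.75, n = 4
h = (b - a)/n = 0.625000

Simpson's rule: (h/3)[f(x₀) + 4f(x₁) + 2f(x₂) + ... + f(xₙ)]

x_0 = 1.2500, f(x_0) = 0.286505, coefficient = 1
x_1 = 1.8750, f(x_1) = 0.153355, coefficient = 4
x_2 = 2.5000, f(x_2) = 0.082085, coefficient = 2
x_3 = 3.1250, f(x_3) = 0.043937, coefficient = 4
x_4 = 3.7500, f(x_4) = 0.023518, coefficient = 1

I ≈ (0.625000/3) × 1.263360 = 0.263200
Exact value: 0.262987
Error: 0.000213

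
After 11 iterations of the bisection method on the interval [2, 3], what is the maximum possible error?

Bisection error bound: |error| ≤ (b-a)/2^n
|error| ≤ (3 - 2)/2^11 = 1/2^11
|error| ≤ 0.0004882812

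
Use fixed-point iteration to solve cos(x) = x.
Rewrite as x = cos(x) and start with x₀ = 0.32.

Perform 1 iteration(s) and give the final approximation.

Equation: cos(x) = x
Fixed-point form: x = cos(x)
x₀ = 0.32

x_1 = g(0.320000) = 0.949235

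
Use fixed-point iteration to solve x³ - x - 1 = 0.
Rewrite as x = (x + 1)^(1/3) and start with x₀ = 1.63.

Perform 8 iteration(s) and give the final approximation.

Equation: x³ - x - 1 = 0
Fixed-point form: x = (x + 1)^(1/3)
x₀ = 1.63

x_1 = g(1.630000) = 1.380337
x_2 = g(1.380337) = 1.335200
x_3 = g(1.335200) = 1.326706
x_4 = g(1.326706) = 1.325095
x_5 = g(1.325095) = 1.324790
x_6 = g(1.324790) = 1.324732
x_7 = g(1.324732) = 1.324721
x_8 = g(1.324721) = 1.324718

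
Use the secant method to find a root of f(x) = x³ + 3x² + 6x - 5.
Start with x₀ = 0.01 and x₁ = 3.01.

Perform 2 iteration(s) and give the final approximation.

f(x) = x³ + 3x² + 6x - 5
x₀ = 0.01, x₁ = 3.01

Secant formula: x_{n+1} = x_n - f(x_n)(x_n - x_{n-1})/(f(x_n) - f(x_{n-1}))

Iteration 1:
  f(0.010000) = -4.939699
  f(3.010000) = 67.511201
  x_2 = 3.010000 - 67.511201×(3.010000 - 0.010000)/(67.511201 - (-4.939699))
       = 0.214540
Iteration 2:
  f(3.010000) = 67.511201
  f(0.214540) = -3.564804
  x_3 = 0.214540 - (-3.564804)×(0.214540 - 3.010000)/(-3.564804 - 67.511201)
       = 0.354746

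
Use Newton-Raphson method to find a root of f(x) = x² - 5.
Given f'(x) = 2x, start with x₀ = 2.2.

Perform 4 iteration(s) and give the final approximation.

f(x) = x² - 5
f'(x) = 2x
x₀ = 2.2

Newton-Raphson formula: x_{n+1} = x_n - f(x_n)/f'(x_n)

Iteration 1:
  f(2.200000) = -0.160000
  f'(2.200000) = 4.400000
  x_1 = 2.200000 - (-0.160000)/4.400000 = 2.236364
Iteration 2:
  f(2.236364) = 0.001322
  f'(2.236364) = 4.472727
  x_2 = 2.236364 - 0.001322/4.472727 = 2.236068
Iteration 3:
  f(2.236068) = 0.000000
  f'(2.236068) = 4.472136
  x_3 = 2.236068 - 0.000000/4.472136 = 2.236068
Iteration 4:
  f(2.236068) = 0.000000
  f'(2.236068) = 4.472136
  x_4 = 2.236068 - 0.000000/4.472136 = 2.236068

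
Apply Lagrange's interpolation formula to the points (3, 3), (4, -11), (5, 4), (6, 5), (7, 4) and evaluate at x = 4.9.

Lagrange interpolation formula:
P(x) = Σ yᵢ × Lᵢ(x)
where Lᵢ(x) = Π_{j≠i} (x - xⱼ)/(xᵢ - xⱼ)

L_0(4.9) = (4.9 - 4)/(3 - 4) × (4.9 - 5)/(3 - 5) × (4.9 - 6)/(3 - 6) × (4.9 - 7)/(3 - 7) = -0.008662
L_1(4.9) = (4.9 - 3)/(4 - 3) × (4.9 - 5)/(4 - 5) × (4.9 - 6)/(4 - 6) × (4.9 - 7)/(4 - 7) = 0.073150
L_2(4.9) = (4.9 - 3)/(5 - 3) × (4.9 - 4)/(5 - 4) × (4.9 - 6)/(5 - 6) × (4.9 - 7)/(5 - 7) = 0.987525
L_3(4.9) = (4.9 - 3)/(6 - 3) × (4.9 - 4)/(6 - 4) × (4.9 - 5)/(6 - 5) × (4.9 - 7)/(6 - 7) = -0.059850
L_4(4.9) = (4.9 - 3)/(7 - 3) × (4.9 - 4)/(7 - 4) × (4.9 - 5)/(7 - 5) × (4.9 - 6)/(7 - 6) = 0.007837

P(4.9) = 3×L_0(4.9) + (-11)×L_1(4.9) + 4×L_2(4.9) + 5×L_3(4.9) + 4×L_4(4.9)
P(4.9) = 2.851563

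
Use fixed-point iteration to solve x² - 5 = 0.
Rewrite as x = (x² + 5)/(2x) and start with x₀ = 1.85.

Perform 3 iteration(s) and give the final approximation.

Equation: x² - 5 = 0
Fixed-point form: x = (x² + 5)/(2x)
x₀ = 1.85

x_1 = g(1.850000) = 2.276351
x_2 = g(2.276351) = 2.236424
x_3 = g(2.236424) = 2.236068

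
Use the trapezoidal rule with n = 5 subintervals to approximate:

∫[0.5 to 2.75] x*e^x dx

f(x) = x*e^x
a = 0.5, b = 2.75, n = 5
h = (b - a)/n = 0.450000

Trapezoidal rule: (h/2)[f(x₀) + 2f(x₁) + 2f(x₂) + ... + f(xₙ)]

x_0 = 0.5000, f(x_0) = 0.824361, coefficient = 1
x_1 = 0.9500, f(x_1) = 2.456424, coefficient = 2
x_2 = 1.4000, f(x_2) = 5.677280, coefficient = 2
x_3 = 1.8500, f(x_3) = 11.765666, coefficient = 2
x_4 = 2.3000, f(x_4) = 22.940620, coefficient = 2
x_5 = 2.7500, f(x_5) = 43.017238, coefficient = 1

I ≈ (0.450000/2) × 129.521578 = 29.142355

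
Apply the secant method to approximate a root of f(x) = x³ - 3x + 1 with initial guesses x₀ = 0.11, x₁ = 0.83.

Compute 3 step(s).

f(x) = x³ - 3x + 1
x₀ = 0.11, x₁ = 0.83

Secant formula: x_{n+1} = x_n - f(x_n)(x_n - x_{n-1})/(f(x_n) - f(x_{n-1}))

Iteration 1:
  f(0.110000) = 0.671331
  f(0.830000) = -0.918213
  x_2 = 0.830000 - (-0.918213)×(0.830000 - 0.110000)/(-0.918213 - 0.671331)
       = 0.414086
Iteration 2:
  f(0.830000) = -0.918213
  f(0.414086) = -0.171256
  x_3 = 0.414086 - (-0.171256)×(0.414086 - 0.830000)/(-0.171256 - (-0.918213))
       = 0.318729
Iteration 3:
  f(0.414086) = -0.171256
  f(0.318729) = 0.076193
  x_4 = 0.318729 - 0.076193×(0.318729 - 0.414086)/(0.076193 - (-0.171256))
       = 0.348091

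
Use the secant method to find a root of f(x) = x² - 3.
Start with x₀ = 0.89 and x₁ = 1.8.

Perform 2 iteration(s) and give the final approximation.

f(x) = x² - 3
x₀ = 0.89, x₁ = 1.8

Secant formula: x_{n+1} = x_n - f(x_n)(x_n - x_{n-1})/(f(x_n) - f(x_{n-1}))

Iteration 1:
  f(0.890000) = -2.207900
  f(1.800000) = 0.240000
  x_2 = 1.800000 - 0.240000×(1.800000 - 0.890000)/(0.240000 - (-2.207900))
       = 1.710781
Iteration 2:
  f(1.800000) = 0.240000
  f(1.710781) = -0.073230
  x_3 = 1.710781 - (-0.073230)×(1.710781 - 1.800000)/(-0.073230 - 0.240000)
       = 1.731639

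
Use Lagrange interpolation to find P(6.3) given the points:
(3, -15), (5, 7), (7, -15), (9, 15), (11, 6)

Lagrange interpolation formula:
P(x) = Σ yᵢ × Lᵢ(x)
where Lᵢ(x) = Π_{j≠i} (x - xⱼ)/(xᵢ - xⱼ)

L_0(6.3) = (6.3 - 5)/(3 - 5) × (6.3 - 7)/(3 - 7) × (6.3 - 9)/(3 - 9) × (6.3 - 11)/(3 - 11) = -0.030073
L_1(6.3) = (6.3 - 3)/(5 - 3) × (6.3 - 7)/(5 - 7) × (6.3 - 9)/(5 - 9) × (6.3 - 11)/(5 - 11) = 0.305353
L_2(6.3) = (6.3 - 3)/(7 - 3) × (6.3 - 5)/(7 - 5) × (6.3 - 9)/(7 - 9) × (6.3 - 11)/(7 - 11) = 0.850627
L_3(6.3) = (6.3 - 3)/(9 - 3) × (6.3 - 5)/(9 - 5) × (6.3 - 7)/(9 - 7) × (6.3 - 11)/(9 - 11) = -0.147022
L_4(6.3) = (6.3 - 3)/(11 - 3) × (6.3 - 5)/(11 - 5) × (6.3 - 7)/(11 - 7) × (6.3 - 9)/(11 - 9) = 0.021115

P(6.3) = (-15)×L_0(6.3) + 7×L_1(6.3) + (-15)×L_2(6.3) + 15×L_3(6.3) + 6×L_4(6.3)
P(6.3) = -12.249476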